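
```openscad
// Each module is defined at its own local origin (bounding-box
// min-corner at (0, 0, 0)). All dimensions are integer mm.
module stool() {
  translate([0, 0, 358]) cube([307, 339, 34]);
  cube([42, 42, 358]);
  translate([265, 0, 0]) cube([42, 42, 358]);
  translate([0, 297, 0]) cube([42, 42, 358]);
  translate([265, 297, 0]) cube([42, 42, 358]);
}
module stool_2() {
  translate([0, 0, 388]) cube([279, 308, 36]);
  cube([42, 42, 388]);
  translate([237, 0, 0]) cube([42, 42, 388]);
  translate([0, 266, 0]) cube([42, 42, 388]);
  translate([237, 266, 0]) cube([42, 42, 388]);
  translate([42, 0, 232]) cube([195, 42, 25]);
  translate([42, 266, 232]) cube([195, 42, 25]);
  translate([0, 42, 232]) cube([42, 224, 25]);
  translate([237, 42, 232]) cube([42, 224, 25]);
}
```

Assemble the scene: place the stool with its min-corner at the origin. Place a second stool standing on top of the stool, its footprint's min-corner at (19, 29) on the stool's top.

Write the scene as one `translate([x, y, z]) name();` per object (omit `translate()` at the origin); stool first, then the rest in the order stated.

stool();
translate([19, 29, 392]) stool_2();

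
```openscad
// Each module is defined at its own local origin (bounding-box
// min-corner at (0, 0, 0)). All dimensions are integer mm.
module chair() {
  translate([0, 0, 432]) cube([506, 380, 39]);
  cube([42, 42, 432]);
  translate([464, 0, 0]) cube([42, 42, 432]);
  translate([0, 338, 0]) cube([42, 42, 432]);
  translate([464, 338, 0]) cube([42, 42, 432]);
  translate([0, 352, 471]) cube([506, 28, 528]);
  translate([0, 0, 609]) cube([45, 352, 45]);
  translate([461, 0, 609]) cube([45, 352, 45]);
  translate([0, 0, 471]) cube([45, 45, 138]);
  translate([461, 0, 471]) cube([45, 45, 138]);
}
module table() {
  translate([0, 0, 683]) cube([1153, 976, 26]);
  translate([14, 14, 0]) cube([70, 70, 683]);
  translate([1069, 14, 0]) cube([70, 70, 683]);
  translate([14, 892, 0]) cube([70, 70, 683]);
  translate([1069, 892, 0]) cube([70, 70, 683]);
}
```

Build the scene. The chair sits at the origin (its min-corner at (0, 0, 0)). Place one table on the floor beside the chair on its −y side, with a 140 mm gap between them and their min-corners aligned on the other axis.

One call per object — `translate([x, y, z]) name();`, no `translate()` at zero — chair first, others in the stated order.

chair();
translate([0, -1116, 0]) table();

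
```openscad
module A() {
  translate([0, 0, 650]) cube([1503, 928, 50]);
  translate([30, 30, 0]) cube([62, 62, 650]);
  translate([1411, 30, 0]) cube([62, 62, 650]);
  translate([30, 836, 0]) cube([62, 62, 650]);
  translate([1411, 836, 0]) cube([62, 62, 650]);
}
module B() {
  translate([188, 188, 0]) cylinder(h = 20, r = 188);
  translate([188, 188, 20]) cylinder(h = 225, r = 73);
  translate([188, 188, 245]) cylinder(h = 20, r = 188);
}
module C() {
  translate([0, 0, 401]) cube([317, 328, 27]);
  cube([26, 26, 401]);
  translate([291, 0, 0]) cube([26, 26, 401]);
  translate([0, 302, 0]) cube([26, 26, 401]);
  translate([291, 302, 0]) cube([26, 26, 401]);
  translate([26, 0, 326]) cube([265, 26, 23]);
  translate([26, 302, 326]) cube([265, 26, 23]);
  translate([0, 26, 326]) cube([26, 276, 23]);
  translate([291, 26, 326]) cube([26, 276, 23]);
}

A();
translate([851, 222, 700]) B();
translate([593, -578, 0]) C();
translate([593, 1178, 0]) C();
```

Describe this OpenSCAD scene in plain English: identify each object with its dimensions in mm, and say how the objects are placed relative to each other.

A is a table: top 1503 mm (x) × 928 mm (y), 50 mm thick, upper face at z = 700 mm, on four 62×62 mm square legs, each inset 30 mm from the nearest pair of top edges, running from z = 0 to the bottom of the top.

B is a spool: two coaxial disc flanges of radius 188 mm and thickness 20 mm, joined by a core cylinder of radius 73 mm and height 225 mm. The lower flange rests on z = 0 and the three cylinders share a vertical axis.

C is a simple wooden stool: a rectangular seat 317 mm (x) by 328 mm (y), 27 mm thick, top face at z = 428 mm, on four square legs, each 26×26 mm in cross-section. The legs rest on z = 0, each flush with a corner of the seat. Four stretchers, 26 mm wide and 23 mm tall, connect adjacent legs with their undersides at z = 326 mm, each running between the inner faces of the legs it joins and aligned with the legs' outer faces on the other axis.

The spool is on top of the table. Two stools sit around the table at the −y, +y sides.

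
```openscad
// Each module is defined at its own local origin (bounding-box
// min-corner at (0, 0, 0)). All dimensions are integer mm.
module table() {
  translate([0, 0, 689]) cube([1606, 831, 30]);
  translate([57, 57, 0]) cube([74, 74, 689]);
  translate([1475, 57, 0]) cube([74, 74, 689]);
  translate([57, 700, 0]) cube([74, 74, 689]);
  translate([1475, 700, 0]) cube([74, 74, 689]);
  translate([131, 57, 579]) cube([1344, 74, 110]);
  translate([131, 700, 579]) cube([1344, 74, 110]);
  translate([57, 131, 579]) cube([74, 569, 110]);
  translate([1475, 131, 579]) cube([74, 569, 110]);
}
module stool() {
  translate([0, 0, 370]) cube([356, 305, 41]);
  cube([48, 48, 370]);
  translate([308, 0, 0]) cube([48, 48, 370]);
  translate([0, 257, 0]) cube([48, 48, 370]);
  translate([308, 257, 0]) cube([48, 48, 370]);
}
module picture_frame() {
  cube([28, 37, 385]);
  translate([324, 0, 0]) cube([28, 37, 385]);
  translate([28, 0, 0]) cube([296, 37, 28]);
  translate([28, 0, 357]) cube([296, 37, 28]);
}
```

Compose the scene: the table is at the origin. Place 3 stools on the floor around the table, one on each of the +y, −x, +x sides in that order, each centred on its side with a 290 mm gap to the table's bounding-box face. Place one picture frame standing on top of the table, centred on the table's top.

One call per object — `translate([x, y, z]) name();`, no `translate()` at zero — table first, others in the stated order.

table();
translate([625, 1121, 0]) stool();
translate([-646, 263, 0]) stool();
translate([1896, 263, 0]) stool();
translate([627, 397, 719]) picture_frame();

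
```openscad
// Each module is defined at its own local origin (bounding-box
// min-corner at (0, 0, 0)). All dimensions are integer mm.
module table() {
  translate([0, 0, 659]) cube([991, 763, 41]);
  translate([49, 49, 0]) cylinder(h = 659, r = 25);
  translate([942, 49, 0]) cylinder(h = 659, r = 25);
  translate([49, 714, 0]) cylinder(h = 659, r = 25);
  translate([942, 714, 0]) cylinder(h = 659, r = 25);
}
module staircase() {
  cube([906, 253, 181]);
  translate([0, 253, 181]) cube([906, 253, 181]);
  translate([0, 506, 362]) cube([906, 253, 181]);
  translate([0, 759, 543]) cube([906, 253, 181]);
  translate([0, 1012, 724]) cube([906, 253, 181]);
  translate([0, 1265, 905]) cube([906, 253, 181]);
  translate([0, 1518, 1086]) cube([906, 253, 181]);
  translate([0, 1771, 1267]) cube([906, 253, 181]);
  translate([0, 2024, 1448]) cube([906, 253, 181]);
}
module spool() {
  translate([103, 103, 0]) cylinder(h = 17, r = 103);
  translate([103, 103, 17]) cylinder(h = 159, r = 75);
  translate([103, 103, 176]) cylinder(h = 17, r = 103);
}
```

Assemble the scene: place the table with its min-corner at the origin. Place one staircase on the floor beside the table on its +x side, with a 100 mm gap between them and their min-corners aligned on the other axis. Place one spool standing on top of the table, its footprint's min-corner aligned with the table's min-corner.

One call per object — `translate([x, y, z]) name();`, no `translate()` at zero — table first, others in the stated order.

table();
translate([1091, 0, 0]) staircase();
translate([0, 0, 700]) spool();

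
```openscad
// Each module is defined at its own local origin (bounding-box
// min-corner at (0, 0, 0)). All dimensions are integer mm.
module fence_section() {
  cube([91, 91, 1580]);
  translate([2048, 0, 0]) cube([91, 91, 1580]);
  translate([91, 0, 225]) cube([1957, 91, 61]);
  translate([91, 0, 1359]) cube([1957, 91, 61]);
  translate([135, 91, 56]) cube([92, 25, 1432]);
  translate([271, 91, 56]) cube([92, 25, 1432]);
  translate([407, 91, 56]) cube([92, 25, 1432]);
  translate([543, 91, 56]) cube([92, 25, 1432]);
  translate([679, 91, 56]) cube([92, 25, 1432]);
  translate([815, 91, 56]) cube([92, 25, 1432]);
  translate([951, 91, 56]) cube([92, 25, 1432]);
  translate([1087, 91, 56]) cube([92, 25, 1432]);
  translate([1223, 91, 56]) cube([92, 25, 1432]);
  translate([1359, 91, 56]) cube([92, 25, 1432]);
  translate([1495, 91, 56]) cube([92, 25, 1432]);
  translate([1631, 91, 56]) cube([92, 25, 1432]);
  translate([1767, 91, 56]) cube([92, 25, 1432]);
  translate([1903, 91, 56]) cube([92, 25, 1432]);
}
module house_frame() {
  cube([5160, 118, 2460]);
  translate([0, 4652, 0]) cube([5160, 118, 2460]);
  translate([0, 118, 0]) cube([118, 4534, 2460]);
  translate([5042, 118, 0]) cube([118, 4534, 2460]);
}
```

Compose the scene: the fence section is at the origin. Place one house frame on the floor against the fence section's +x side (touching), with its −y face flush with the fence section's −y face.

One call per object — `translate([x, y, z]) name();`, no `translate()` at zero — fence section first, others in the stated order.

fence_section();
translate([2139, 0, 0]) house_frame();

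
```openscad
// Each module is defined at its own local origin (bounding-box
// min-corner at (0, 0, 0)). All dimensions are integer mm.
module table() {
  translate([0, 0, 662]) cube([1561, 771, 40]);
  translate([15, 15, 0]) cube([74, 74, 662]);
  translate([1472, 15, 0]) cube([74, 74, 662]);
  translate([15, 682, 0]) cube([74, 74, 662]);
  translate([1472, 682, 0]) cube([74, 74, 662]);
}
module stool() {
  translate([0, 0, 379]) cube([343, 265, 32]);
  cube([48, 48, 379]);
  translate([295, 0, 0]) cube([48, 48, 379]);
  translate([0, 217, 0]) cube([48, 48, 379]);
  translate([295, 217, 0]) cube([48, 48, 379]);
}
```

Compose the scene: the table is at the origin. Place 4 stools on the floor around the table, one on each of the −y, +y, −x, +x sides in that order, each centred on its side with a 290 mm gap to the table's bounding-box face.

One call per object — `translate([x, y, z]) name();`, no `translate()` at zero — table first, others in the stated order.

table();
translate([609, -555, 0]) stool();
translate([609, 1061, 0]) stool();
translate([-633, 253, 0]) stool();
translate([1851, 253, 0]) stool();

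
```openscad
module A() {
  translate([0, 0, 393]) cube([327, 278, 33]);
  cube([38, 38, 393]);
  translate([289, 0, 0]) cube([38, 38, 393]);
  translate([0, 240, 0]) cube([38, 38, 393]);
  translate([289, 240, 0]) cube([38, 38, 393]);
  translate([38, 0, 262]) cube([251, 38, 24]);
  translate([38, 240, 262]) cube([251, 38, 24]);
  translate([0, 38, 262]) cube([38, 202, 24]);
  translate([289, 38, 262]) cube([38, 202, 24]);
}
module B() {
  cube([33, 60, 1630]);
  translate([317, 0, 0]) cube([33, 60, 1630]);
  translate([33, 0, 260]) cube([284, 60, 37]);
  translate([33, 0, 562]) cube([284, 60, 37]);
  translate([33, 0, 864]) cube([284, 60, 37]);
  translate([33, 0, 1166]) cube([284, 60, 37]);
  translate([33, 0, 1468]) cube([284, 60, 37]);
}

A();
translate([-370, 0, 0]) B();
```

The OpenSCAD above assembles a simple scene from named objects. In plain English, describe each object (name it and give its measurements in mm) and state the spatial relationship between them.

A is a four-legged stool. The seat is 327×278 mm, 33 mm thick, top at z = 426 mm. It stands on four square legs, each 38×38 mm in cross-section, from z = 0 to the seat underside, each flush with a corner of the seat. Four stretchers, 38 mm wide and 24 mm tall, connect adjacent legs with their undersides at z = 262 mm, each running between the inner faces of the legs it joins and aligned with the legs' outer faces on the other axis.

B is a straight ladder. Two 33×60 mm vertical rails, 1630 mm tall, stand 350 mm apart (outside-to-outside) with their front faces coplanar on the −y side. 5 rungs, each 60 mm deep and 37 mm tall, span between the inner faces of the rails, front faces flush with the rails. The lowest rung's underside is at z = 260 mm and rungs are spaced 302 mm apart (underside to underside).

The ladder is on the floor beside the stool on its −x side.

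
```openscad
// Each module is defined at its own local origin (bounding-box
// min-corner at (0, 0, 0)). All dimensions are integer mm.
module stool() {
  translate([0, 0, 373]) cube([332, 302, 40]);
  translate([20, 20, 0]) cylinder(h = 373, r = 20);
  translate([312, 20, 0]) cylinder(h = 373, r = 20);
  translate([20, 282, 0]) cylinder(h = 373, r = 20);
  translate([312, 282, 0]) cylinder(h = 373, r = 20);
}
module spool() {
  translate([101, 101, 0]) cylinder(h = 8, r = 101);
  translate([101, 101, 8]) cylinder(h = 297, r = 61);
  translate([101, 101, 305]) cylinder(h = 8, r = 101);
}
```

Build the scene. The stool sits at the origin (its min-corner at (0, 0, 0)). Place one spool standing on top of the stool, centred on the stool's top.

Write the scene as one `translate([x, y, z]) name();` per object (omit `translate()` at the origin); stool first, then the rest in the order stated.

stool();
translate([65, 50, 413]) spool();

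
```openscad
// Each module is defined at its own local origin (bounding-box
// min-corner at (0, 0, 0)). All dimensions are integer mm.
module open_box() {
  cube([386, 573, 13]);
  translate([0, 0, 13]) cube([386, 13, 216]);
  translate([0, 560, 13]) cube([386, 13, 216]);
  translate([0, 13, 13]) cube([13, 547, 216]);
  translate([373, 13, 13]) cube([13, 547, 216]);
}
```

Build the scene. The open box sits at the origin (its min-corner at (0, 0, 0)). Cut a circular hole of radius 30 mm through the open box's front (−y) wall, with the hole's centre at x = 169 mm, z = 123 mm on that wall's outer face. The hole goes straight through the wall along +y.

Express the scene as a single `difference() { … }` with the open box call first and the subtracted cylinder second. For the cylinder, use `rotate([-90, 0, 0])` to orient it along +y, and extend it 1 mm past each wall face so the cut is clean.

difference() {
  open_box();
  translate([169, -1, 123]) rotate([-90, 0, 0]) cylinder(h = 15, r = 30);
}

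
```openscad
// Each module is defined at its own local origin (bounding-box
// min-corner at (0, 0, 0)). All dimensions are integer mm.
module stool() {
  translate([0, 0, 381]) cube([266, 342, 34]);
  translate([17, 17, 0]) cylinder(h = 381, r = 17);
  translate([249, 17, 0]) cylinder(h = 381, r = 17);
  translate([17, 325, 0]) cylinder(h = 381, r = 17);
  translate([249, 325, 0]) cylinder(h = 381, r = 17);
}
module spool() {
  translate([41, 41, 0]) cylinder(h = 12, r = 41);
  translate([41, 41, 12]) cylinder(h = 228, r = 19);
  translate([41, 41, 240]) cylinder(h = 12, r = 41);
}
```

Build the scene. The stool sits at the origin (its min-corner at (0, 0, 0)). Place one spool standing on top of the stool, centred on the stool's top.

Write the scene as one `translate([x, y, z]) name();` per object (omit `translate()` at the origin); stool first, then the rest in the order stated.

stool();
translate([92, 130, 415]) spool();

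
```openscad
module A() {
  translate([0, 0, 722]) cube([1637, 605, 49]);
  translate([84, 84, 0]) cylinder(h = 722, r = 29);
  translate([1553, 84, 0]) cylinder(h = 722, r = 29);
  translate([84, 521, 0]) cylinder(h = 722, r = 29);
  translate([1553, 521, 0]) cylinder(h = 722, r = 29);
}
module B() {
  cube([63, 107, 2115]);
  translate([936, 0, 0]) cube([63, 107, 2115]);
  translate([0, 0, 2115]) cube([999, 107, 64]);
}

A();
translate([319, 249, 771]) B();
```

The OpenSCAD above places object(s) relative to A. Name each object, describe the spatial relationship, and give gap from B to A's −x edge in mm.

A is a table. B is a door frame. The door frame is on top of the table, centred. The gap from the door frame to the table's −x edge is 319 mm.

The door frame's min-x is at 319; the table's min-x is 0; gap = 319 mm.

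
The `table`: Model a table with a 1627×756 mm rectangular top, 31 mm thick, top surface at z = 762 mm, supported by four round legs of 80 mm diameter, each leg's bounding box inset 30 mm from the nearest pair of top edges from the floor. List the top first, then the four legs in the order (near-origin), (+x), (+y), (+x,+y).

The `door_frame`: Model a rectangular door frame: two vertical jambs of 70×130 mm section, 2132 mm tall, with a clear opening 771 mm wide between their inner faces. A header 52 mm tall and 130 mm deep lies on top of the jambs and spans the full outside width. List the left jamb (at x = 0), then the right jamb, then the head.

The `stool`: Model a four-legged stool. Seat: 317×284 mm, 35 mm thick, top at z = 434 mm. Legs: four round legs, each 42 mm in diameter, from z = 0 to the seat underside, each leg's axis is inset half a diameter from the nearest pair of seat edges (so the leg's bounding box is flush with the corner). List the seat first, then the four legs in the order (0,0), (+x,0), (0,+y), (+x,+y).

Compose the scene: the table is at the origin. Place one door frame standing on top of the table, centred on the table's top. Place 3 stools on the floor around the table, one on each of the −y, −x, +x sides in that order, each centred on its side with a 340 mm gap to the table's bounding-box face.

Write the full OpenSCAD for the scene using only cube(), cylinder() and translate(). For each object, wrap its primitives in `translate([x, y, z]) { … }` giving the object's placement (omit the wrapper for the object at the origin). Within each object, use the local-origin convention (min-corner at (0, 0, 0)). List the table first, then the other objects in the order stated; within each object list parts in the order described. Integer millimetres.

translate([0, 0, 731]) cube([1627, 756, 31]);
translate([70, 70, 0]) cylinder(h = 731, r = 40);
translate([1557, 70, 0]) cylinder(h = 731, r = 40);
translate([70, 686, 0]) cylinder(h = 731, r = 40);
translate([1557, 686, 0]) cylinder(h = 731, r = 40);
translate([358, 313, 762]) {
  cube([70, 130, 2132]);
  translate([841, 0, 0]) cube([70, 130, 2132]);
  translate([0, 0, 2132]) cube([911, 130, 52]);
}
translate([655, -624, 0]) {
  translate([0, 0, 399]) cube([317, 284, 35]);
  translate([21, 21, 0]) cylinder(h = 399, r = 21);
  translate([296, 21, 0]) cylinder(h = 399, r = 21);
  translate([21, 263, 0]) cylinder(h = 399, r = 21);
  translate([296, 263, 0]) cylinder(h = 399, r = 21);
}
translate([-657, 236, 0]) {
  translate([0, 0, 399]) cube([317, 284, 35]);
  translate([21, 21, 0]) cylinder(h = 399, r = 21);
  translate([296, 21, 0]) cylinder(h = 399, r = 21);
  translate([21, 263, 0]) cylinder(h = 399, r = 21);
  translate([296, 263, 0]) cylinder(h = 399, r = 21);
}
translate([1967, 236, 0]) {
  translate([0, 0, 399]) cube([317, 284, 35]);
  translate([21, 21, 0]) cylinder(h = 399, r = 21);
  translate([296, 21, 0]) cylinder(h = 399, r = 21);
  translate([21, 263, 0]) cylinder(h = 399, r = 21);
  translate([296, 263, 0]) cylinder(h = 399, r = 21);
}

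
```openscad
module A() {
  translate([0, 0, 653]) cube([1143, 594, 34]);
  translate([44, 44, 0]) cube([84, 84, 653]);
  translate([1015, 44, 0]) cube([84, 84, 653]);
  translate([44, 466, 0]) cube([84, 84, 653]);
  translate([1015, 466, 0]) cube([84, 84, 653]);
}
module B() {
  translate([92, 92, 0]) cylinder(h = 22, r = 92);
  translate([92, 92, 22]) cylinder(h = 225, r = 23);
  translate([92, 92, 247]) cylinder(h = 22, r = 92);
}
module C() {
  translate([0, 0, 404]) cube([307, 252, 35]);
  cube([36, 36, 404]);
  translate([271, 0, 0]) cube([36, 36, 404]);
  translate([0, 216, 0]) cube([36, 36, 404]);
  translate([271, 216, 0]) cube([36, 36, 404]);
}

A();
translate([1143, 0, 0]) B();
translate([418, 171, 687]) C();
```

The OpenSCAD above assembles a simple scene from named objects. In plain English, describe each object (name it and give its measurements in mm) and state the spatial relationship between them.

A is a table with a 1143×594 mm rectangular top, 34 mm thick, top surface at z = 687 mm, supported by four 84×84 mm square legs, each inset 44 mm from the nearest pair of top edges, running from the floor.

B is a spool: two coaxial disc flanges of radius 92 mm and thickness 22 mm, joined by a core cylinder of radius 23 mm and height 225 mm. The lower flange rests on z = 0 and the three cylinders share a vertical axis.

C is a four-legged stool. The seat is a 307×252×35 mm slab whose top surface is at z = 439 mm; four square legs, each 36×36 mm in cross-section, run from the floor (z = 0) to the underside of the seat, each flush with a corner of the seat.

The spool is against the table's +x side, with their −y faces flush. The stool is on top of the table, centred.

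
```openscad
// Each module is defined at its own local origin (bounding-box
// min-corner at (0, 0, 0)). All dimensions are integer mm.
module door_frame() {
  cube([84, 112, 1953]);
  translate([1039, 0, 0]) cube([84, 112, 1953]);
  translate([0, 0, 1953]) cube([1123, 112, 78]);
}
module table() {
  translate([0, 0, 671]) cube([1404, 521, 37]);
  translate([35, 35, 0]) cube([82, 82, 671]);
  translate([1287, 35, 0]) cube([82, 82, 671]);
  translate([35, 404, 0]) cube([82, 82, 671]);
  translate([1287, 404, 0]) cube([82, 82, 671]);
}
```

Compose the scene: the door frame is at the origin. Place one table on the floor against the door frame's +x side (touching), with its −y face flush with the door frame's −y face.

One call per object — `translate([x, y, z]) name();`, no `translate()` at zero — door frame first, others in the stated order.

door_frame();
translate([1123, 0, 0]) table();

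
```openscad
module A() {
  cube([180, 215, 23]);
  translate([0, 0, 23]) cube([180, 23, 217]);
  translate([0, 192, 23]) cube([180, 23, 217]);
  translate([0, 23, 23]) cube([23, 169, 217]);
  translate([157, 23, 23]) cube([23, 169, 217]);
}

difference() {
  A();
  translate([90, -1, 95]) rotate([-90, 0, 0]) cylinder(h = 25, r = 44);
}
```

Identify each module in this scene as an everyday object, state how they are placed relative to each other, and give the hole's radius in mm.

The subtracted cylinder has r = 44 mm.

A is an open box. The open box has a circular hole through its front wall. The hole's radius is 44 mm.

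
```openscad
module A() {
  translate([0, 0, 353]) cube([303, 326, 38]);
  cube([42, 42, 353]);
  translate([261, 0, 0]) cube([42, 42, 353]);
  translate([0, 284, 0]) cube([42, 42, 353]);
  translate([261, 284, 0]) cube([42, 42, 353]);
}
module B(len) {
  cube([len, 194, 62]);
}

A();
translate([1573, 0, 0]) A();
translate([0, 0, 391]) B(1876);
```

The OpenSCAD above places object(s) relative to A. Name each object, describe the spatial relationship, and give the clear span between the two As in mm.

A is a stool. B is a beam. A beam spans the tops of two stools. The clear span between the two stools is 1270 mm.

Second stool starts at x = 1573; first ends at x = 303; clear span = 1573 − 303 = 1270 mm.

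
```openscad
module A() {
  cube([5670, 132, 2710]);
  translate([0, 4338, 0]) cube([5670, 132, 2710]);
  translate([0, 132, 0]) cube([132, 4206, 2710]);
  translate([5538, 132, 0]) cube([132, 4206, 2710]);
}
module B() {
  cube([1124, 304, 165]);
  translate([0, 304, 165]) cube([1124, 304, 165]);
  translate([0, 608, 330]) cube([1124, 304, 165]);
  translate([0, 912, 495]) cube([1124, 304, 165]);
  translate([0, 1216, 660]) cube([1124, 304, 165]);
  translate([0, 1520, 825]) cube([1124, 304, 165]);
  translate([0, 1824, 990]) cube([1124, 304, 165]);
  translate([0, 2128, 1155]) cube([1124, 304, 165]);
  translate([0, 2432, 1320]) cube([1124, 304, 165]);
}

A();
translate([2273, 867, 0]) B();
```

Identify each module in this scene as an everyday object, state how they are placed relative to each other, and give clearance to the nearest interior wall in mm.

Clearances: x = 2141, y = 735; minimum 735 mm.

A is a house frame. B is a staircase. The staircase sits inside the house frame, centred. The clearance to the nearest interior wall is 735 mm.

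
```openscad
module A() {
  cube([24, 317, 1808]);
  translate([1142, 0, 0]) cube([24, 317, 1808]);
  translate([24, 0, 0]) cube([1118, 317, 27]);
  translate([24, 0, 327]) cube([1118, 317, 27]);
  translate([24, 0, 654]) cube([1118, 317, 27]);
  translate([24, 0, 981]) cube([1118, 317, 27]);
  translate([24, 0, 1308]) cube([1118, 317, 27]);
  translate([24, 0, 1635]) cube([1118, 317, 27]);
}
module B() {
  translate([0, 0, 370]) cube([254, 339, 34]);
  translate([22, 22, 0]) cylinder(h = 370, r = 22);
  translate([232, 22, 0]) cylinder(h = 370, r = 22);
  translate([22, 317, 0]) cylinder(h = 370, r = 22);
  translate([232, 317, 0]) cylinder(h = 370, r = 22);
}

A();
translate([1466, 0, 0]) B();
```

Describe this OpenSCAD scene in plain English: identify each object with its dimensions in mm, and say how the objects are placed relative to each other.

A is a bookshelf 1166 mm wide overall, 317 mm deep and 1808 mm tall. The two sides are 24 mm thick vertical panels. 6 horizontal shelves of 27 mm thickness span between the inner faces of the sides; the lowest shelf sits on the floor and shelves are stacked with a clear vertical gap of 300 mm between each pair.

B is a four-legged stool. The seat is a 254×339×34 mm slab whose top surface is at z = 404 mm; four round legs, each 44 mm in diameter, run from the floor (z = 0) to the underside of the seat, each leg's axis is inset half a diameter from the nearest pair of seat edges (so the leg's bounding box is flush with the corner).

The stool is on the floor beside the bookshelf on its +x side.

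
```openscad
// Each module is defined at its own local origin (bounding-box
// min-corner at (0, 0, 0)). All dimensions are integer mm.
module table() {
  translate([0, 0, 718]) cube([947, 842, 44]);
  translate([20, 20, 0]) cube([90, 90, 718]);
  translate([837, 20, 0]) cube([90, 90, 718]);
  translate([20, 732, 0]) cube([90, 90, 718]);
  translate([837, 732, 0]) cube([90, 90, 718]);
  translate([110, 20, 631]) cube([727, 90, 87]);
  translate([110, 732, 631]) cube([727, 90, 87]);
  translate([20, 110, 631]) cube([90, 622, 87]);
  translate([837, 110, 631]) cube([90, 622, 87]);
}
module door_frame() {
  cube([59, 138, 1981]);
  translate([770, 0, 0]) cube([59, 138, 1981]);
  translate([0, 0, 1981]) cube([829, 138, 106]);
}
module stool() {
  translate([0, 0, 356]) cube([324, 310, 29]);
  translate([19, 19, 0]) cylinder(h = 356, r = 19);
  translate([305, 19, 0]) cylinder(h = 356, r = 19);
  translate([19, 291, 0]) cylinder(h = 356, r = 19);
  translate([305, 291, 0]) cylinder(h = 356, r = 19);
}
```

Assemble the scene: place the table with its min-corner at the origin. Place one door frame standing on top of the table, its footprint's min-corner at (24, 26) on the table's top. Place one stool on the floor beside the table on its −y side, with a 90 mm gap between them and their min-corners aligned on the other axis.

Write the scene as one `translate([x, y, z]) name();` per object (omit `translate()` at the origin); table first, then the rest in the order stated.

table();
translate([24, 26, 762]) door_frame();
translate([0, -400, 0]) stool();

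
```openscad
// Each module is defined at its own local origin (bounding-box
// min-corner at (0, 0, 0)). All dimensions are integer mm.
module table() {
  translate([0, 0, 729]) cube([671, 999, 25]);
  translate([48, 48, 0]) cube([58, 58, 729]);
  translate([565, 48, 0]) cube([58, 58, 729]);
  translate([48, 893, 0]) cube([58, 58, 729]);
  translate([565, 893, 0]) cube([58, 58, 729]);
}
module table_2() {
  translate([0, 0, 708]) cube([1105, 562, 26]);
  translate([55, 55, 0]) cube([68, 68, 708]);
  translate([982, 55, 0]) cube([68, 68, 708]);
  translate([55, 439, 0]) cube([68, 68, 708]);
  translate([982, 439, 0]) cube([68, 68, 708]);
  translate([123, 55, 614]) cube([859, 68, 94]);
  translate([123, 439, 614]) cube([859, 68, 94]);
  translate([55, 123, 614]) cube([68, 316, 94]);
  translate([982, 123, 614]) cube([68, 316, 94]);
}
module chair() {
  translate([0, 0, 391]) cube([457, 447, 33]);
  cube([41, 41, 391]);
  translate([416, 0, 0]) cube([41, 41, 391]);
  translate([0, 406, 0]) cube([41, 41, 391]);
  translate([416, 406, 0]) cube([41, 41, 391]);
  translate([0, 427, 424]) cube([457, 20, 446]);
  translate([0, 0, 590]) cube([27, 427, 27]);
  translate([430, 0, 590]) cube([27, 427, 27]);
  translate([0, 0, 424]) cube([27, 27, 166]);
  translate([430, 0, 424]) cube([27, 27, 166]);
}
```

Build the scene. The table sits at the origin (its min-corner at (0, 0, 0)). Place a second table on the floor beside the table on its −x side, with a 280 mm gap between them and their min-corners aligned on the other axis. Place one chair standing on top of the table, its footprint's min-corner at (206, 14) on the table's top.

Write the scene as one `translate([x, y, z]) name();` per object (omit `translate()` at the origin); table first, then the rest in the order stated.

table();
translate([-1385, 0, 0]) table_2();
translate([206, 14, 754]) chair();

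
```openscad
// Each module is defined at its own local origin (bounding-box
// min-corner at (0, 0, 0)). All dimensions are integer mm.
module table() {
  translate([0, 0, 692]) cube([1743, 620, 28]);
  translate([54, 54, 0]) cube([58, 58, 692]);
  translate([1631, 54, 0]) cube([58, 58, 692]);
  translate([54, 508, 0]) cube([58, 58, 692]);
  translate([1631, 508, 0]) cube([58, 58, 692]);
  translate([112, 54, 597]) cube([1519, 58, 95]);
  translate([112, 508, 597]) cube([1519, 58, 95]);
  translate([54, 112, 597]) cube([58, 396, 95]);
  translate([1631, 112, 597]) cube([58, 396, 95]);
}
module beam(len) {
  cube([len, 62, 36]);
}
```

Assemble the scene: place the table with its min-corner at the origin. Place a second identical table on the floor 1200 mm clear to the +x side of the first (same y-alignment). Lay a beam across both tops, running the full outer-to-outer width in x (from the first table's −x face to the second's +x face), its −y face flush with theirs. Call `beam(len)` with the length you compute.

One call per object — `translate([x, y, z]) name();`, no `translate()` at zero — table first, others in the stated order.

table();
translate([2943, 0, 0]) table();
translate([0, 0, 720]) beam(4686);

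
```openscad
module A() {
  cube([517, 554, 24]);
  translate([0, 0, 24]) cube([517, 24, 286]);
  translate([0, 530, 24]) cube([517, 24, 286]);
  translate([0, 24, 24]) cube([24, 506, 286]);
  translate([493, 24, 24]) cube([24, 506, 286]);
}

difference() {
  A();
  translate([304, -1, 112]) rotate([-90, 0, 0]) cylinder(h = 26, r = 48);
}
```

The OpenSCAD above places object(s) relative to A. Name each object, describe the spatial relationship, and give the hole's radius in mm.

A is an open box. The open box has a circular hole through its front wall. The hole's radius is 48 mm.

The subtracted cylinder has r = 48 mm.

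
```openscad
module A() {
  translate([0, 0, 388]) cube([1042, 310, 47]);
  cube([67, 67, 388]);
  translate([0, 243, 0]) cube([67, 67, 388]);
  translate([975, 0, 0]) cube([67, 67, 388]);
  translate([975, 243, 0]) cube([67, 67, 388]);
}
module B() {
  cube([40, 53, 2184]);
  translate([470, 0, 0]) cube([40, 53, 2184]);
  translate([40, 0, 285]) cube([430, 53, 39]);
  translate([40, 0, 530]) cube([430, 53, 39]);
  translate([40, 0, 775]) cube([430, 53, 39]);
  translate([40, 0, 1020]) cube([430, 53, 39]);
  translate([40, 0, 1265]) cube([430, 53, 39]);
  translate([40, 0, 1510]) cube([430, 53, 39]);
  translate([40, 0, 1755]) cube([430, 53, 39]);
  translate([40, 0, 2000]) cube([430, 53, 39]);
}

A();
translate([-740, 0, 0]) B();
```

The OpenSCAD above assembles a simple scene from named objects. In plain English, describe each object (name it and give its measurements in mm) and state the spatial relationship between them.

A is a long wooden bench with a 1042 mm (x) × 310 mm (y) seat, 47 mm thick, its top surface 435 mm above the floor. Four 67 mm square legs at the seat corners, flush with the edges, run from z = 0 to the seat underside.

B is a wooden ladder with two side rails of 40×53 mm section and 2184 mm height, set 510 mm apart overall. Between them run 8 rectangular rungs (53 mm deep, 39 mm thick), front faces flush with the rails' −y face. The bottom of the first rung is 285 mm above the floor and each subsequent rung is 245 mm higher than the one below.

The ladder is on the floor beside the bench on its −x side.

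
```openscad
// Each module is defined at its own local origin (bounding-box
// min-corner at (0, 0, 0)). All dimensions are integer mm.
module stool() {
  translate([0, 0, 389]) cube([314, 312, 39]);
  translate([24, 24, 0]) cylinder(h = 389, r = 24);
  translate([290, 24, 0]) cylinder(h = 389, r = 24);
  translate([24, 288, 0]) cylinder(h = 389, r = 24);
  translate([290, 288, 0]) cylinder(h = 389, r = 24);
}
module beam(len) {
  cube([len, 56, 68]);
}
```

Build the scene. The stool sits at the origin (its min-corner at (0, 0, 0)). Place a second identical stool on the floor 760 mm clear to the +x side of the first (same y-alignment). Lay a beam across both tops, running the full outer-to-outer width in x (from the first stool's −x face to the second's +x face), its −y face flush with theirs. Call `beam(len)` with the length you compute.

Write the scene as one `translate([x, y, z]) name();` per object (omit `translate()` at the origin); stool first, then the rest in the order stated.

stool();
translate([1074, 0, 0]) stool();
translate([0, 0, 428]) beam(1388);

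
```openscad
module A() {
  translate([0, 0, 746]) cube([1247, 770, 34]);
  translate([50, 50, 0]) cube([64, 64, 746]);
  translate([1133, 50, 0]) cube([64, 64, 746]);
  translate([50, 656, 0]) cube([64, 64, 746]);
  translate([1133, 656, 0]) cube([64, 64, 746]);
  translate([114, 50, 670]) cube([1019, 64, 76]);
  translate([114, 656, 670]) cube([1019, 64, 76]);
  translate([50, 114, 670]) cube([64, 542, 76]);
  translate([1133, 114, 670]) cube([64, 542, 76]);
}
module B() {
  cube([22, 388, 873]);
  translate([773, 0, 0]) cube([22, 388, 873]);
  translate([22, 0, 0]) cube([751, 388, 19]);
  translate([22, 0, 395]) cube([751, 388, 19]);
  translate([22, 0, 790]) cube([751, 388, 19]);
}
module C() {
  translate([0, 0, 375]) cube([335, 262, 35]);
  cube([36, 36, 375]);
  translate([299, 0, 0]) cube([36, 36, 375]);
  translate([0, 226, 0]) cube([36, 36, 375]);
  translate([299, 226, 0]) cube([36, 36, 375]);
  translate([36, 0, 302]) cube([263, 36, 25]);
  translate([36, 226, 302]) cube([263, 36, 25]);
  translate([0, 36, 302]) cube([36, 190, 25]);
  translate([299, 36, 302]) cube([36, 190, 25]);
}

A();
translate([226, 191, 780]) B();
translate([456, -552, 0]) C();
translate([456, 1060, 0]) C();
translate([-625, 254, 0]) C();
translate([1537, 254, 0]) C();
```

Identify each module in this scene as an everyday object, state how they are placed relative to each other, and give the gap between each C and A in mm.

A is a table. B is a bookshelf. C is a stool. The bookshelf is on top of the table, centred. Four stools sit around the table at the −y, +y, −x, +x sides. The gap between each stool and the table is 290 mm.

Each stool's nearest face is 290 mm from the table's bounding box.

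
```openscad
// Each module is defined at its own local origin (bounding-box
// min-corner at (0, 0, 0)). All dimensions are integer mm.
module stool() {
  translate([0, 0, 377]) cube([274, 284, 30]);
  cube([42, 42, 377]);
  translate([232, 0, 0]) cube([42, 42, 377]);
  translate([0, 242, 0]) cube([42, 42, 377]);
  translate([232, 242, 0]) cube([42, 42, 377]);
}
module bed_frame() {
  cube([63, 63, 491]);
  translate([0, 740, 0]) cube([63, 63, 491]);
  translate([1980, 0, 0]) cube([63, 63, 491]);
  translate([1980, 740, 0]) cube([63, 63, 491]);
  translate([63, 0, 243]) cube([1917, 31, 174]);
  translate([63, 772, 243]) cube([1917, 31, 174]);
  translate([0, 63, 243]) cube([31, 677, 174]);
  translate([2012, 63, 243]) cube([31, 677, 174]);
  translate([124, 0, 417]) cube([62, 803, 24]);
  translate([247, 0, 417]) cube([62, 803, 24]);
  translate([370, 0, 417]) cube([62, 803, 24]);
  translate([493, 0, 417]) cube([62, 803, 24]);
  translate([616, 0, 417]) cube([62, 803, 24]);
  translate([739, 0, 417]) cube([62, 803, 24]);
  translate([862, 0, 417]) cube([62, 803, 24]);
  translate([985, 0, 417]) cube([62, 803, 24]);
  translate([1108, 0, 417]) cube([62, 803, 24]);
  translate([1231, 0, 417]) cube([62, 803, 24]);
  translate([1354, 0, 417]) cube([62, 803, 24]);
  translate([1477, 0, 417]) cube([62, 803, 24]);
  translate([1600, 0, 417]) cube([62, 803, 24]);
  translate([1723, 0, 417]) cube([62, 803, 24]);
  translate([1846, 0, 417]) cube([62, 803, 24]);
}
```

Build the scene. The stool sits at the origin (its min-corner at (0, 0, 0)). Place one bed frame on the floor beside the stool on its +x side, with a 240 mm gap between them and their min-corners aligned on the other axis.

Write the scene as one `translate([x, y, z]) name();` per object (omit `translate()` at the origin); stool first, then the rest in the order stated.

stool();
translate([514, 0, 0]) bed_frame();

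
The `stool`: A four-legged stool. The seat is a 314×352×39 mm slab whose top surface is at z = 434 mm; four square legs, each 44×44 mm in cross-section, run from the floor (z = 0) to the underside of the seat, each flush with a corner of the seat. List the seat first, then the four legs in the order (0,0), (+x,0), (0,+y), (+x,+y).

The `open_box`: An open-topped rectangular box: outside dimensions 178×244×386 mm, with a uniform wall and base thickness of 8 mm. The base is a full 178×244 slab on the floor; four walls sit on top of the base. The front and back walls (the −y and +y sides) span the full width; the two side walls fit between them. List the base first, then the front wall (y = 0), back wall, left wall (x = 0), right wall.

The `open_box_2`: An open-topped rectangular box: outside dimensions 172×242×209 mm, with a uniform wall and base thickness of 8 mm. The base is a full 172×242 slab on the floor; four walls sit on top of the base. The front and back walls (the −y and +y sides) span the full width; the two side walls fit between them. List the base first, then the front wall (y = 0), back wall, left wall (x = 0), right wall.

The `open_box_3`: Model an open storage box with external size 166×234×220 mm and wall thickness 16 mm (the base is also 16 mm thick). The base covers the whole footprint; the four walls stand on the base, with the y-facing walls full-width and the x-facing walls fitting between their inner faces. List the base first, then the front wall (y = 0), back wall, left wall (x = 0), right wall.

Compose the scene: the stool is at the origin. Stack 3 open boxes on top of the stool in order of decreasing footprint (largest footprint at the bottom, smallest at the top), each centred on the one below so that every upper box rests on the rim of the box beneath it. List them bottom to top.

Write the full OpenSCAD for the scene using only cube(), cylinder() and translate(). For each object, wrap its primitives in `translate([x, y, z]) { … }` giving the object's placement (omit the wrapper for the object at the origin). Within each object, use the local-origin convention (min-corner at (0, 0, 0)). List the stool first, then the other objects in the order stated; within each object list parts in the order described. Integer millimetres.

translate([0, 0, 395]) cube([314, 352, 39]);
cube([44, 44, 395]);
translate([270, 0, 0]) cube([44, 44, 395]);
translate([0, 308, 0]) cube([44, 44, 395]);
translate([270, 308, 0]) cube([44, 44, 395]);
translate([68, 54, 434]) {
  cube([178, 244, 8]);
  translate([0, 0, 8]) cube([178, 8, 378]);
  translate([0, 236, 8]) cube([178, 8, 378]);
  translate([0, 8, 8]) cube([8, 228, 378]);
  translate([170, 8, 8]) cube([8, 228, 378]);
}
translate([71, 55, 820]) {
  cube([172, 242, 8]);
  translate([0, 0, 8]) cube([172, 8, 201]);
  translate([0, 234, 8]) cube([172, 8, 201]);
  translate([0, 8, 8]) cube([8, 226, 201]);
  translate([164, 8, 8]) cube([8, 226, 201]);
}
translate([74, 59, 1029]) {
  cube([166, 234, 16]);
  translate([0, 0, 16]) cube([166, 16, 204]);
  translate([0, 218, 16]) cube([166, 16, 204]);
  translate([0, 16, 16]) cube([16, 202, 204]);
  translate([150, 16, 16]) cube([16, 202, 204]);
}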